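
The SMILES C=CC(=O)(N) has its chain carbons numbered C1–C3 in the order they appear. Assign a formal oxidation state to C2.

C2 has a double bond to C (2×0 = 0), one bond to C (0), one bond to H (-1).
Oxidation state = 0 + 0 − 1 = -1.

-1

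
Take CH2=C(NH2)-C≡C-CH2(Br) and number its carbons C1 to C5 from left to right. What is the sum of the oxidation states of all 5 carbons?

-2

Tallying each carbon's bonds:
C1: 2C, 2H → 0 − 2 = -2
C2: 3C, 1N → 0 + 1 = +1
C3: 4C → 0 = 0
C4: 4C → 0 = 0
C5: 1C, 2H, 1Br → 0 − 2 + 1 = -1
Sum = -2 + 1 + 0 + 0 − 1 = -2.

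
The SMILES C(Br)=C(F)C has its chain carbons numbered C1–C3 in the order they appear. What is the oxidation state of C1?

C1 has a double bond to C (2×0 = 0), one bond to H (-1), one bond to Br (+1).
Oxidation state = 0 − 1 + 1 = 0.

0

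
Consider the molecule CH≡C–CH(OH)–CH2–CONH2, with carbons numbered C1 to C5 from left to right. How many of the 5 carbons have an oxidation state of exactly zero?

2

Tallying each carbon's bonds:
C1: 3C, 1H → 0 − 1 = -1
C2: 4C → 0 = 0
C3: 2C, 1H, 1O → 0 − 1 + 1 = 0
C4: 2C, 2H → 0 − 2 = -2
C5: 1C, 2O, 1N → 0 + 2 + 1 = +3
2 carbons (C2, C3) meet the condition.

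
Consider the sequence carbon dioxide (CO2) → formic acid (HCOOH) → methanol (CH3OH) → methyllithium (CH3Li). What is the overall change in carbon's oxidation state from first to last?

Carbon oxidation states along the series — carbon dioxide: +4, formic acid: +2, methanol: -2, methyllithium: -4.
Net change = -4 − (+4) = -8.

-8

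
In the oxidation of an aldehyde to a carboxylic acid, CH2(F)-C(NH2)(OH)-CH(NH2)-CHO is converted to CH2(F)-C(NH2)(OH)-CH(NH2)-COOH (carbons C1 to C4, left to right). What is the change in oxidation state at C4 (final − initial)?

Before: C4 has 1 bond to C, 1 bond to H, 2 bonds to O → oxidation state +1.
After: C4 has 1 bond to C, 3 bonds to O → oxidation state +3.
Δ = +3 − (+1) = +2, so this is an oxidation at C4.

+2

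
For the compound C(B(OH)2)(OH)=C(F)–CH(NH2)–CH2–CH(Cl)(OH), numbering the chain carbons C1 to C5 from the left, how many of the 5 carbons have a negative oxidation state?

Count +1 for every bond to an atom more electronegative than carbon and −1 for every bond to one less electronegative; C–C bonds are 0. Tallying each carbon:
C1: 2C, 1O, 1B → 0 + 1 − 1 = 0
C2: 3C, 1F → 0 + 1 = +1
C3: 2C, 1H, 1N → 0 − 1 + 1 = 0
C4: 2C, 2H → 0 − 2 = -2
C5: 1C, 1H, 1O, 1Cl → 0 − 1 + 1 + 1 = +1
1 carbon (C4) meets the condition.

1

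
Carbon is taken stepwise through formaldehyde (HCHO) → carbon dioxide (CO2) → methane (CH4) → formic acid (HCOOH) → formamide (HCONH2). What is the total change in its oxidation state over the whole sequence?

Carbon oxidation states along the series — formaldehyde: 0, carbon dioxide: +4, methane: -4, formic acid: +2, formamide: +2.
Net change = +2 − (0) = +2.

+2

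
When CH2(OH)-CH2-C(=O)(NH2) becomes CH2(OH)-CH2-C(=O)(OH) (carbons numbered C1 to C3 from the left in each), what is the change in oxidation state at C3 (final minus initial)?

0

Before: C3 has 1 bond to C, 2 bonds to O, 1 bond to N → oxidation state +3.
After: C3 has 1 bond to C, 3 bonds to O → oxidation state +3.
Δ = +3 − (+3) = 0, so no net redox change at C3.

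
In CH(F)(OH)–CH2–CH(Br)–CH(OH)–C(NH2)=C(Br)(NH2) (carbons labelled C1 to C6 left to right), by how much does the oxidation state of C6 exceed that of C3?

C6: 2C, 1N, 1Br → 0 + 1 + 1 = +2
C3: 2C, 1H, 1Br → 0 − 1 + 1 = 0
Difference: +2 − (0) = +2.

+2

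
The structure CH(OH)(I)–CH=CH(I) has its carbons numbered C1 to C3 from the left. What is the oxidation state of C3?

Assign +1 per bond to O/N/halogen, −1 per bond to H or an electropositive element, and 0 per bond to carbon.
C3 has a double bond to C (2×0 = 0), one bond to H (-1), one bond to I (+1).
Oxidation state = 0 − 1 + 1 = 0.

0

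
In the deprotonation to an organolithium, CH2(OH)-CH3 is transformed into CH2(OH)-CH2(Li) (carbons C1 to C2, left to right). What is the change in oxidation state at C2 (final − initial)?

Before: C2 has 1 bond to C, 3 bonds to H → oxidation state -3.
After: C2 has 1 bond to C, 2 bonds to H, 1 bond to Li → oxidation state -3.
Δ = -3 − (-3) = 0, so no net redox change at C2.

0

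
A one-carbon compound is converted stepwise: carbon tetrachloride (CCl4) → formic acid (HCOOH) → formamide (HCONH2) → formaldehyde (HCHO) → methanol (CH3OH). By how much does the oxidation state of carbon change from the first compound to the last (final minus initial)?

-6

Carbon oxidation states along the series — carbon tetrachloride: +4, formic acid: +2, formamide: +2, formaldehyde: 0, methanol: -2.
Net change = -2 − (+4) = -6.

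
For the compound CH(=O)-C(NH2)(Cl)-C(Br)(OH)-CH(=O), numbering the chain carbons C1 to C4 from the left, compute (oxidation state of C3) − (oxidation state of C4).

+1

C3: 2C, 1O, 1Br → 0 + 1 + 1 = +2
C4: 1C, 1H, 2O → 0 − 1 + 2 = +1
Difference: +2 − (+1) = +1.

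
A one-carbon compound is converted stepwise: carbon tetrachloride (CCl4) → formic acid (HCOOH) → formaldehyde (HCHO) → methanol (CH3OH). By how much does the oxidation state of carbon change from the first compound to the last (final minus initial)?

Carbon oxidation states along the series — carbon tetrachloride: +4, formic acid: +2, formaldehyde: 0, methanol: -2.
Net change = -2 − (+4) = -6.

-6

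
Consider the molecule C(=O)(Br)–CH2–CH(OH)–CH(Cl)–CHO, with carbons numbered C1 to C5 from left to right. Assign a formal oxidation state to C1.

+3

C1 has one bond to C (0), a double bond to O (2×+1 = +2), one bond to Br (+1).
Oxidation state = 0 + 2 + 1 = +3.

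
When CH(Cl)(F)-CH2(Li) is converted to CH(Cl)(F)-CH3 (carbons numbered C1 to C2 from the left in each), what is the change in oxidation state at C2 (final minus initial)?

Before: C2 has 1 bond to C, 2 bonds to H, 1 bond to Li → oxidation state -3.
After: C2 has 1 bond to C, 3 bonds to H → oxidation state -3.
Δ = -3 − (-3) = 0, so no net redox change at C2.

0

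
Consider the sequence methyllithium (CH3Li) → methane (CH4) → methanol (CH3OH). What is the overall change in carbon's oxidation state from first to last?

+2

Carbon oxidation states along the series — methyllithium: -4, methane: -4, methanol: -2.
Net change = -2 − (-4) = +2.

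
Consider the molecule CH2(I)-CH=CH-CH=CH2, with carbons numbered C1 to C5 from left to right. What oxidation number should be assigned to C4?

-1

C4 has one bond to C (0), a double bond to C (2×0 = 0), one bond to H (-1).
Oxidation state = 0 + 0 − 1 = -1.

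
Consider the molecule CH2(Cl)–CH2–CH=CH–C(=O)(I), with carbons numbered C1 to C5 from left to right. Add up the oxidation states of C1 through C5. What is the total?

-2

Tallying each carbon's bonds:
C1: 1C, 2H, 1Cl → 0 − 2 + 1 = -1
C2: 2C, 2H → 0 − 2 = -2
C3: 3C, 1H → 0 − 1 = -1
C4: 3C, 1H → 0 − 1 = -1
C5: 1C, 2O, 1I → 0 + 2 + 1 = +3
Sum = -1 − 2 − 1 − 1 + 3 = -2.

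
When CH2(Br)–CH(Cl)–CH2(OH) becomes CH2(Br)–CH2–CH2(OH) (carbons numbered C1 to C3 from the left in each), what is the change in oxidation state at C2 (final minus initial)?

-2

Before: C2 has 2 bonds to C, 1 bond to H, 1 bond to Cl → oxidation state 0.
After: C2 has 2 bonds to C, 2 bonds to H → oxidation state -2.
Δ = -2 − (0) = -2, so this is a reduction at C2.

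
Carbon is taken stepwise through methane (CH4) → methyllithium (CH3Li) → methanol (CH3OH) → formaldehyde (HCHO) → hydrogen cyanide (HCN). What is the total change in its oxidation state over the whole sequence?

+6

Carbon oxidation states along the series — methane: -4, methyllithium: -4, methanol: -2, formaldehyde: 0, hydrogen cyanide: +2.
Net change = +2 − (-4) = +6.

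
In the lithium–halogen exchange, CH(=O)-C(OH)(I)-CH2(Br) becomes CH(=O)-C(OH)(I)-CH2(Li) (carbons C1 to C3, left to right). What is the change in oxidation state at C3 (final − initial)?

Before: C3 has 1 bond to C, 2 bonds to H, 1 bond to Br → oxidation state -1.
After: C3 has 1 bond to C, 2 bonds to H, 1 bond to Li → oxidation state -3.
Δ = -3 − (-1) = -2, so this is a reduction at C3.

-2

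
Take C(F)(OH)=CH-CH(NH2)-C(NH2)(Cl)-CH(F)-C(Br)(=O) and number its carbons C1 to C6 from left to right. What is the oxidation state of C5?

Bonds to more-electronegative neighbours contribute +1 each, bonds to H or metals contribute −1 each, and C–C bonds contribute 0.
C5 has one bond to C (0), one bond to C (0), one bond to F (+1), one bond to H (-1).
Oxidation state = 0 + 0 + 1 − 1 = 0.

0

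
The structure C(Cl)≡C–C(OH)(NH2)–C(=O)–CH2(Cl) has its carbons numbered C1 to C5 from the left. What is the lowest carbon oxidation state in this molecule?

Tallying each carbon's bonds:
C1: 3C, 1Cl → 0 + 1 = +1
C2: 4C → 0 = 0
C3: 2C, 1O, 1N → 0 + 1 + 1 = +2
C4: 2C, 2O → 0 + 2 = +2
C5: 1C, 2H, 1Cl → 0 − 2 + 1 = -1
The lowest value is -1.

-1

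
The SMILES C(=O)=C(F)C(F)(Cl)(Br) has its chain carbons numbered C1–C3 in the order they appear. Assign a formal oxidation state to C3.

+3

Assign +1 per bond to O/N/halogen, −1 per bond to H or an electropositive element, and 0 per bond to carbon.
C3 has one bond to C (0), one bond to F (+1), one bond to Cl (+1), one bond to Br (+1).
Oxidation state = 0 + 1 + 1 + 1 = +3.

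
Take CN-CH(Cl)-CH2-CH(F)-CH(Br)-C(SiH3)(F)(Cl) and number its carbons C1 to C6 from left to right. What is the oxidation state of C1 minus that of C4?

+3

C1: 1C, 3N → 0 + 3 = +3
C4: 2C, 1H, 1F → 0 − 1 + 1 = 0
Difference: +3 − (0) = +3.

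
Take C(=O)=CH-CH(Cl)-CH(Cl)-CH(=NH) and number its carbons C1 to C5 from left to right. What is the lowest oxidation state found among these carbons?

Assign +1 per bond to O/N/halogen, −1 per bond to H or an electropositive element, and 0 per bond to carbon. Tallying each carbon:
C1: 2C, 2O → 0 + 2 = +2
C2: 3C, 1H → 0 − 1 = -1
C3: 2C, 1H, 1Cl → 0 − 1 + 1 = 0
C4: 2C, 1H, 1Cl → 0 − 1 + 1 = 0
C5: 1C, 1H, 2N → 0 − 1 + 2 = +1
The lowest value is -1.

-1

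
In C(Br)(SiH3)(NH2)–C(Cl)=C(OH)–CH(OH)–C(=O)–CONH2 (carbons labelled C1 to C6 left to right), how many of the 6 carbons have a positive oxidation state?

Tallying each carbon's bonds:
C1: 1C, 1N, 1Br, 1Si → 0 + 1 + 1 − 1 = +1
C2: 3C, 1Cl → 0 + 1 = +1
C3: 3C, 1O → 0 + 1 = +1
C4: 2C, 1H, 1O → 0 − 1 + 1 = 0
C5: 2C, 2O → 0 + 2 = +2
C6: 1C, 2O, 1N → 0 + 2 + 1 = +3
5 carbons (C1, C2, C3, C5, C6) meet the condition.

5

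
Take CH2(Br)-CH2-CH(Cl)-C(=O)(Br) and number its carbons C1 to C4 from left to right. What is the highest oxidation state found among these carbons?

Bonds to more-electronegative neighbours contribute +1 each, bonds to H or metals contribute −1 each, and C–C bonds contribute 0. Tallying each carbon:
C1: 1C, 2H, 1Br → 0 − 2 + 1 = -1
C2: 2C, 2H → 0 − 2 = -2
C3: 2C, 1H, 1Cl → 0 − 1 + 1 = 0
C4: 1C, 2O, 1Br → 0 + 2 + 1 = +3
The highest value is +3.

+3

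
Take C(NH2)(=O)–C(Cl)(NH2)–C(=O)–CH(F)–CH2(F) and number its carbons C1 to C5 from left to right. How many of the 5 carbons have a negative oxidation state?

1

Count +1 for every bond to an atom more electronegative than carbon and −1 for every bond to one less electronegative; C–C bonds are 0. Tallying each carbon:
C1: 1C, 2O, 1N → 0 + 2 + 1 = +3
C2: 2C, 1N, 1Cl → 0 + 1 + 1 = +2
C3: 2C, 2O → 0 + 2 = +2
C4: 2C, 1H, 1F → 0 − 1 + 1 = 0
C5: 1C, 2H, 1F → 0 − 2 + 1 = -1
1 carbon (C5) meets the condition.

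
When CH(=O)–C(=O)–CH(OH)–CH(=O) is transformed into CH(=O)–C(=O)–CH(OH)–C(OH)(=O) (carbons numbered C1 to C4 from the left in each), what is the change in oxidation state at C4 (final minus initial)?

Before: C4 has 1 bond to C, 1 bond to H, 2 bonds to O → oxidation state +1.
After: C4 has 1 bond to C, 3 bonds to O → oxidation state +3.
Δ = +3 − (+1) = +2, so this is an oxidation at C4.

+2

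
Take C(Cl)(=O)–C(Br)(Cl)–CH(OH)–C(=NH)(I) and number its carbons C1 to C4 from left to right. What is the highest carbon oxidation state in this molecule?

+3

Each bond to a more electronegative atom (O, N, halogen) counts +1, each bond to a less electronegative atom (H, metal, B, Si) counts −1, and each C–C bond counts 0. Tallying each carbon:
C1: 1C, 2O, 1Cl → 0 + 2 + 1 = +3
C2: 2C, 1Cl, 1Br → 0 + 1 + 1 = +2
C3: 2C, 1H, 1O → 0 − 1 + 1 = 0
C4: 1C, 2N, 1I → 0 + 2 + 1 = +3
The highest value is +3.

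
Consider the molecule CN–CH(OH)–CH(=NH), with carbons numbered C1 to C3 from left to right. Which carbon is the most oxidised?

Tallying each carbon's bonds:
C1: 1C, 3N → 0 + 3 = +3
C2: 2C, 1H, 1O → 0 − 1 + 1 = 0
C3: 1C, 1H, 2N → 0 − 1 + 2 = +1
The most oxidised carbon is C1 at +3.

C1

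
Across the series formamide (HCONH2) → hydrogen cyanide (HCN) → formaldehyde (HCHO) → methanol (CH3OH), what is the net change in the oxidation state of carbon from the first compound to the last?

-4

Carbon oxidation states along the series — formamide: +2, hydrogen cyanide: +2, formaldehyde: 0, methanol: -2.
Net change = -2 − (+2) = -4.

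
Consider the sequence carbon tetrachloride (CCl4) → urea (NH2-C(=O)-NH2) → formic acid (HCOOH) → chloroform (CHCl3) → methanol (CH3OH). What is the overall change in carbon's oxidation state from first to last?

-6

Carbon oxidation states along the series — carbon tetrachloride: +4, urea: +4, formic acid: +2, chloroform: +2, methanol: -2.
Net change = -2 − (+4) = -6.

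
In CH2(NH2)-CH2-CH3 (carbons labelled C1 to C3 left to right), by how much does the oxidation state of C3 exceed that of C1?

-2

C3: 1C, 3H → 0 − 3 = -3
C1: 1C, 2H, 1N → 0 − 2 + 1 = -1
Difference: -3 − (-1) = -2.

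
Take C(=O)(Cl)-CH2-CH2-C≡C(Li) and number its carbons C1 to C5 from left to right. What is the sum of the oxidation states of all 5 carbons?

Bonds to more-electronegative neighbours contribute +1 each, bonds to H or metals contribute −1 each, and C–C bonds contribute 0. Tallying each carbon:
C1: 1C, 2O, 1Cl → 0 + 2 + 1 = +3
C2: 2C, 2H → 0 − 2 = -2
C3: 2C, 2H → 0 − 2 = -2
C4: 4C → 0 = 0
C5: 3C, 1Li → 0 − 1 = -1
Sum = +3 − 2 − 2 + 0 − 1 = -2.

-2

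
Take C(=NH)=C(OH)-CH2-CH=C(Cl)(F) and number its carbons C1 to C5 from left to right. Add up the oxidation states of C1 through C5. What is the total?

Each bond to a more electronegative atom (O, N, halogen) counts +1, each bond to a less electronegative atom (H, metal, B, Si) counts −1, and each C–C bond counts 0. Tallying each carbon:
C1: 2C, 2N → 0 + 2 = +2
C2: 3C, 1O → 0 + 1 = +1
C3: 2C, 2H → 0 − 2 = -2
C4: 3C, 1H → 0 − 1 = -1
C5: 2C, 1F, 1Cl → 0 + 1 + 1 = +2
Sum = +2 + 1 − 2 − 1 + 2 = +2.

+2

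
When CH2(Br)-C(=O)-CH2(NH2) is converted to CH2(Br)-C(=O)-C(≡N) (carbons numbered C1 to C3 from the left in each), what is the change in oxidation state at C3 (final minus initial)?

Before: C3 has 1 bond to C, 2 bonds to H, 1 bond to N → oxidation state -1.
After: C3 has 1 bond to C, 3 bonds to N → oxidation state +3.
Δ = +3 − (-1) = +4, so this is an oxidation at C3.

+4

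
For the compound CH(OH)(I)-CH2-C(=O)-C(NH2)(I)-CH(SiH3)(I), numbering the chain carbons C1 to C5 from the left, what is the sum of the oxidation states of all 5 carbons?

Each bond to a more electronegative atom (O, N, halogen) counts +1, each bond to a less electronegative atom (H, metal, B, Si) counts −1, and each C–C bond counts 0. Tallying each carbon:
C1: 1C, 1H, 1O, 1I → 0 − 1 + 1 + 1 = +1
C2: 2C, 2H → 0 − 2 = -2
C3: 2C, 2O → 0 + 2 = +2
C4: 2C, 1N, 1I → 0 + 1 + 1 = +2
C5: 1C, 1H, 1I, 1Si → 0 − 1 + 1 − 1 = -1
Sum = +1 − 2 + 2 + 2 − 1 = +2.

+2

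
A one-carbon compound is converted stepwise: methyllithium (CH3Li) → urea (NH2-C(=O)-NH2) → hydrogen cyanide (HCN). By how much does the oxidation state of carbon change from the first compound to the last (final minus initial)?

Carbon oxidation states along the series — methyllithium: -4, urea: +4, hydrogen cyanide: +2.
Net change = +2 − (-4) = +6.

+6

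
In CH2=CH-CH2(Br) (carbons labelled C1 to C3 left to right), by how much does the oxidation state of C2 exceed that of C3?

0

C2: 3C, 1H → 0 − 1 = -1
C3: 1C, 2H, 1Br → 0 − 2 + 1 = -1
Difference: -1 − (-1) = 0.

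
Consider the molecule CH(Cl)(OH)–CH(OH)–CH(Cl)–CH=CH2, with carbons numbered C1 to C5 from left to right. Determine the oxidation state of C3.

C3 has one bond to C (0), one bond to C (0), one bond to H (-1), one bond to Cl (+1).
Oxidation state = 0 + 0 − 1 + 1 = 0.

0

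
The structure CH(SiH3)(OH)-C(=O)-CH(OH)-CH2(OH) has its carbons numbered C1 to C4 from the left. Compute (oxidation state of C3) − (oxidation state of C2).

C3: 2C, 1H, 1O → 0 − 1 + 1 = 0
C2: 2C, 2O → 0 + 2 = +2
Difference: 0 − (+2) = -2.

-2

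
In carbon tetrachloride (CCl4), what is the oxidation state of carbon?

+4

Assign +1 per bond to O/N/halogen, −1 per bond to H or an electropositive element, and 0 per bond to carbon.
The carbon has one bond to Cl (+1), one bond to Cl (+1), one bond to Cl (+1), one bond to Cl (+1).
Oxidation state = +1 + 1 + 1 + 1 = +4.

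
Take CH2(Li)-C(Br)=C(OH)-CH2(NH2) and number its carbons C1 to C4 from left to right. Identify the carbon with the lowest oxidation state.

C1

Bonds to more-electronegative neighbours contribute +1 each, bonds to H or metals contribute −1 each, and C–C bonds contribute 0. Tallying each carbon:
C1: 1C, 2H, 1Li → 0 − 2 − 1 = -3
C2: 3C, 1Br → 0 + 1 = +1
C3: 3C, 1O → 0 + 1 = +1
C4: 1C, 2H, 1N → 0 − 2 + 1 = -1
The most reduced carbon is C1 at -3.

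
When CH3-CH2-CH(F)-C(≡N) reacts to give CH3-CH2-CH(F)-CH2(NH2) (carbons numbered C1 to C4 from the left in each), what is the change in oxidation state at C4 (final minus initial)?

-4

Before: C4 has 1 bond to C, 3 bonds to N → oxidation state +3.
After: C4 has 1 bond to C, 2 bonds to H, 1 bond to N → oxidation state -1.
Δ = -1 − (+3) = -4, so this is a reduction at C4.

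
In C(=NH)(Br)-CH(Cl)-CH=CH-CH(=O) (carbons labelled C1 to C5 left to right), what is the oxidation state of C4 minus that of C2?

-1

C4: 3C, 1H → 0 − 1 = -1
C2: 2C, 1H, 1Cl → 0 − 1 + 1 = 0
Difference: -1 − (0) = -1.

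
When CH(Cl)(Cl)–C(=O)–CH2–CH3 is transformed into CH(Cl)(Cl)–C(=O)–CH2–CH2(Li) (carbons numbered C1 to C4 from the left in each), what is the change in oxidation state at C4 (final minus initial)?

Before: C4 has 1 bond to C, 3 bonds to H → oxidation state -3.
After: C4 has 1 bond to C, 2 bonds to H, 1 bond to Li → oxidation state -3.
Δ = -3 − (-3) = 0, so no net redox change at C4.

0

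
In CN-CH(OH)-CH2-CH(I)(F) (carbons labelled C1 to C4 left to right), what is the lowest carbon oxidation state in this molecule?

-2

Tallying each carbon's bonds:
C1: 1C, 3N → 0 + 3 = +3
C2: 2C, 1H, 1O → 0 − 1 + 1 = 0
C3: 2C, 2H → 0 − 2 = -2
C4: 1C, 1H, 1F, 1I → 0 − 1 + 1 + 1 = +1
The lowest value is -2.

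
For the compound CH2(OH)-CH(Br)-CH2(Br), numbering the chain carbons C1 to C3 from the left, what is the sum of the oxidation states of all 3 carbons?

-2

Count +1 for every bond to an atom more electronegative than carbon and −1 for every bond to one less electronegative; C–C bonds are 0. Tallying each carbon:
C1: 1C, 2H, 1O → 0 − 2 + 1 = -1
C2: 2C, 1H, 1Br → 0 − 1 + 1 = 0
C3: 1C, 2H, 1Br → 0 − 2 + 1 = -1
Sum = -1 + 0 − 1 = -2.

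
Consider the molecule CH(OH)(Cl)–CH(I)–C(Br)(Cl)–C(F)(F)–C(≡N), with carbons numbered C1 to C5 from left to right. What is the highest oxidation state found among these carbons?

Each bond to a more electronegative atom (O, N, halogen) counts +1, each bond to a less electronegative atom (H, metal, B, Si) counts −1, and each C–C bond counts 0. Tallying each carbon:
C1: 1C, 1H, 1O, 1Cl → 0 − 1 + 1 + 1 = +1
C2: 2C, 1H, 1I → 0 − 1 + 1 = 0
C3: 2C, 1Cl, 1Br → 0 + 1 + 1 = +2
C4: 2C, 2F → 0 + 2 = +2
C5: 1C, 3N → 0 + 3 = +3
The highest value is +3.

+3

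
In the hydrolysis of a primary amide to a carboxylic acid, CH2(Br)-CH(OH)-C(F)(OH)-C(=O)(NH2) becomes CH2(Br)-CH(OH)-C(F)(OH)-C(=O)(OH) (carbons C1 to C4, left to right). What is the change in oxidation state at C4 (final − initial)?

0

Before: C4 has 1 bond to C, 2 bonds to O, 1 bond to N → oxidation state +3.
After: C4 has 1 bond to C, 3 bonds to O → oxidation state +3.
Δ = +3 − (+3) = 0, so no net redox change at C4.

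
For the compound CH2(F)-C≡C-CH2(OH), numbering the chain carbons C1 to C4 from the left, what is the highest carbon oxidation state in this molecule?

Assign +1 per bond to O/N/halogen, −1 per bond to H or an electropositive element, and 0 per bond to carbon. Tallying each carbon:
C1: 1C, 2H, 1F → 0 − 2 + 1 = -1
C2: 4C → 0 = 0
C3: 4C → 0 = 0
C4: 1C, 2H, 1O → 0 − 2 + 1 = -1
The highest value is 0.

0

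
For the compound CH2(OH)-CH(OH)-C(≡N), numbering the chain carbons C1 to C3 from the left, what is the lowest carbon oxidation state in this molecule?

Assign +1 per bond to O/N/halogen, −1 per bond to H or an electropositive element, and 0 per bond to carbon. Tallying each carbon:
C1: 1C, 2H, 1O → 0 − 2 + 1 = -1
C2: 2C, 1H, 1O → 0 − 1 + 1 = 0
C3: 1C, 3N → 0 + 3 = +3
The lowest value is -1.

-1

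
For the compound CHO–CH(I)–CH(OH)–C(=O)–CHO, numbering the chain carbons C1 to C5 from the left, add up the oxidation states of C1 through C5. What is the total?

Tallying each carbon's bonds:
C1: 1C, 1H, 2O → 0 − 1 + 2 = +1
C2: 2C, 1H, 1I → 0 − 1 + 1 = 0
C3: 2C, 1H, 1O → 0 − 1 + 1 = 0
C4: 2C, 2O → 0 + 2 = +2
C5: 1C, 1H, 2O → 0 − 1 + 2 = +1
Sum = +1 + 0 + 0 + 2 + 1 = +4.

+4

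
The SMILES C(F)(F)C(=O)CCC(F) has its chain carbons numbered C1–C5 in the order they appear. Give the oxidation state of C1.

C1 has one bond to C (0), one bond to F (+1), one bond to F (+1), one bond to H (-1).
Oxidation state = 0 + 1 + 1 − 1 = +1.

+1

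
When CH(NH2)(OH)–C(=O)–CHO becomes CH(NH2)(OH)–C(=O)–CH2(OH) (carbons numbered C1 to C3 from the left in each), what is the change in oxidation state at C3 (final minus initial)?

Before: C3 has 1 bond to C, 1 bond to H, 2 bonds to O → oxidation state +1.
After: C3 has 1 bond to C, 2 bonds to H, 1 bond to O → oxidation state -1.
Δ = -1 − (+1) = -2, so this is a reduction at C3.

-2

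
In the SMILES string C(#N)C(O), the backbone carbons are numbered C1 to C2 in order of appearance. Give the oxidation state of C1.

Each bond to a more electronegative atom (O, N, halogen) counts +1, each bond to a less electronegative atom (H, metal, B, Si) counts −1, and each C–C bond counts 0.
C1 has one bond to C (0), a triple bond to N (3×+1 = +3).
Oxidation state = 0 + 3 = +3.

+3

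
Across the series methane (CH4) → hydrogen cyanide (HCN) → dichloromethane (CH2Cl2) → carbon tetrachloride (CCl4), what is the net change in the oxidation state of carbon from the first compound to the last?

+8

Carbon oxidation states along the series — methane: -4, hydrogen cyanide: +2, dichloromethane: 0, carbon tetrachloride: +4.
Net change = +4 − (-4) = +8.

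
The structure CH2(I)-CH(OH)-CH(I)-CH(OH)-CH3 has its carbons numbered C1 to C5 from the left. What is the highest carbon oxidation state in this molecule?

Count +1 for every bond to an atom more electronegative than carbon and −1 for every bond to one less electronegative; C–C bonds are 0. Tallying each carbon:
C1: 1C, 2H, 1I → 0 − 2 + 1 = -1
C2: 2C, 1H, 1O → 0 − 1 + 1 = 0
C3: 2C, 1H, 1I → 0 − 1 + 1 = 0
C4: 2C, 1H, 1O → 0 − 1 + 1 = 0
C5: 1C, 3H → 0 − 3 = -3
The highest value is 0.

0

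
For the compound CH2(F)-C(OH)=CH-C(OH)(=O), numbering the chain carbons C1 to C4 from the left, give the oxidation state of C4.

+3

Count +1 for every bond to an atom more electronegative than carbon and −1 for every bond to one less electronegative; C–C bonds are 0.
C4 has one bond to C (0), one bond to O (+1), a double bond to O (2×+1 = +2).
Oxidation state = 0 + 1 + 2 = +3.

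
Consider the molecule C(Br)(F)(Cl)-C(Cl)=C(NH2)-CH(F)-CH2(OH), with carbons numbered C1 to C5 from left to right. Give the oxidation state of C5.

Each bond to a more electronegative atom (O, N, halogen) counts +1, each bond to a less electronegative atom (H, metal, B, Si) counts −1, and each C–C bond counts 0.
C5 has one bond to C (0), one bond to H (-1), one bond to H (-1), one bond to O (+1).
Oxidation state = 0 − 1 − 1 + 1 = -1.

-1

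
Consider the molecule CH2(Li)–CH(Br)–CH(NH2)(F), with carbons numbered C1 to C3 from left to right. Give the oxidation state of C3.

+1

C3 has one bond to C (0), one bond to H (-1), one bond to N (+1), one bond to F (+1).
Oxidation state = 0 − 1 + 1 + 1 = +1.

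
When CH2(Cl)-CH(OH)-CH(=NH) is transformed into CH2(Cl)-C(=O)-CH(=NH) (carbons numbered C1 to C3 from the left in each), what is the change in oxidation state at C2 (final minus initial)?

+2

Before: C2 has 2 bonds to C, 1 bond to H, 1 bond to O → oxidation state 0.
After: C2 has 2 bonds to C, 2 bonds to O → oxidation state +2.
Δ = +2 − (0) = +2, so this is an oxidation at C2.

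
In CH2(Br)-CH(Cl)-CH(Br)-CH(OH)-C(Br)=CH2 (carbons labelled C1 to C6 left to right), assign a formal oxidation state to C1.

-1

Each bond to a more electronegative atom (O, N, halogen) counts +1, each bond to a less electronegative atom (H, metal, B, Si) counts −1, and each C–C bond counts 0.
C1 has one bond to C (0), one bond to H (-1), one bond to H (-1), one bond to Br (+1).
Oxidation state = 0 − 1 − 1 + 1 = -1.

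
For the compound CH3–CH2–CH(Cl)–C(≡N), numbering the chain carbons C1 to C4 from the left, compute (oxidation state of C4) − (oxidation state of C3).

C4: 1C, 3N → 0 + 3 = +3
C3: 2C, 1H, 1Cl → 0 − 1 + 1 = 0
Difference: +3 − (0) = +3.

+3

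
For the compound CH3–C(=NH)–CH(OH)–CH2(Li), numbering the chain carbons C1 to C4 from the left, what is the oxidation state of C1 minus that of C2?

C1: 1C, 3H → 0 − 3 = -3
C2: 2C, 2N → 0 + 2 = +2
Difference: -3 − (+2) = -5.

-5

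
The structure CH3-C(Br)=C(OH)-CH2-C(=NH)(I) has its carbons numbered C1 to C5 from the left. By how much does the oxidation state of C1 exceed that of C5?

-6

C1: 1C, 3H → 0 − 3 = -3
C5: 1C, 2N, 1I → 0 + 2 + 1 = +3
Difference: -3 − (+3) = -6.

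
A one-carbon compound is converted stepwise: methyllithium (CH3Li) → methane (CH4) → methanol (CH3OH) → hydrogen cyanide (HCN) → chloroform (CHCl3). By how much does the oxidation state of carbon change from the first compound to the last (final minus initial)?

+6

Carbon oxidation states along the series — methyllithium: -4, methane: -4, methanol: -2, hydrogen cyanide: +2, chloroform: +2.
Net change = +2 − (-4) = +6.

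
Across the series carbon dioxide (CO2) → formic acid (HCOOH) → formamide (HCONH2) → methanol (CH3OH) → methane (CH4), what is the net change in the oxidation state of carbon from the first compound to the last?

-8

Carbon oxidation states along the series — carbon dioxide: +4, formic acid: +2, formamide: +2, methanol: -2, methane: -4.
Net change = -4 − (+4) = -8.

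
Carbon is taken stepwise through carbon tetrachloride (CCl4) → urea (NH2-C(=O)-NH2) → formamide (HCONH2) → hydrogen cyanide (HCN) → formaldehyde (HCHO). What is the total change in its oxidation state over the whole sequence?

-4

Carbon oxidation states along the series — carbon tetrachloride: +4, urea: +4, formamide: +2, hydrogen cyanide: +2, formaldehyde: 0.
Net change = 0 − (+4) = -4.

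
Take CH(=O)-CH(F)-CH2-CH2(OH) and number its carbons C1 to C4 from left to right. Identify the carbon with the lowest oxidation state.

Tallying each carbon's bonds:
C1: 1C, 1H, 2O → 0 − 1 + 2 = +1
C2: 2C, 1H, 1F → 0 − 1 + 1 = 0
C3: 2C, 2H → 0 − 2 = -2
C4: 1C, 2H, 1O → 0 − 2 + 1 = -1
The most reduced carbon is C3 at -2.

C3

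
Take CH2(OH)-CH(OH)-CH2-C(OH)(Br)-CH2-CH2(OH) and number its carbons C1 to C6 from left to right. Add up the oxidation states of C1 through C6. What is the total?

Tallying each carbon's bonds:
C1: 1C, 2H, 1O → 0 − 2 + 1 = -1
C2: 2C, 1H, 1O → 0 − 1 + 1 = 0
C3: 2C, 2H → 0 − 2 = -2
C4: 2C, 1O, 1Br → 0 + 1 + 1 = +2
C5: 2C, 2H → 0 − 2 = -2
C6: 1C, 2H, 1O → 0 − 2 + 1 = -1
Sum = -1 + 0 − 2 + 2 − 2 − 1 = -4.

-4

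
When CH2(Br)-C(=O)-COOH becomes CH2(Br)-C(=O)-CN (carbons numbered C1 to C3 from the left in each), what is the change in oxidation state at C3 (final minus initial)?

0

Before: C3 has 1 bond to C, 3 bonds to O → oxidation state +3.
After: C3 has 1 bond to C, 3 bonds to N → oxidation state +3.
Δ = +3 − (+3) = 0, so no net redox change at C3.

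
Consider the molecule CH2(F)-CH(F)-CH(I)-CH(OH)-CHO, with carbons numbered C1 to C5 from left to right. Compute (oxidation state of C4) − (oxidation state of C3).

0

C4: 2C, 1H, 1O → 0 − 1 + 1 = 0
C3: 2C, 1H, 1I → 0 − 1 + 1 = 0
Difference: 0 − (0) = 0.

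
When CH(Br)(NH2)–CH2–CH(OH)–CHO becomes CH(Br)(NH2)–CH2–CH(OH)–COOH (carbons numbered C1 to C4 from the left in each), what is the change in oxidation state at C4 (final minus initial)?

+2

Before: C4 has 1 bond to C, 1 bond to H, 2 bonds to O → oxidation state +1.
After: C4 has 1 bond to C, 3 bonds to O → oxidation state +3.
Δ = +3 − (+1) = +2, so this is an oxidation at C4.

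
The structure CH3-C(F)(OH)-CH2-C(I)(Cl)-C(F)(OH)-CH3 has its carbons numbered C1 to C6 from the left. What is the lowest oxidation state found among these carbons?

Assign +1 per bond to O/N/halogen, −1 per bond to H or an electropositive element, and 0 per bond to carbon. Tallying each carbon:
C1: 1C, 3H → 0 − 3 = -3
C2: 2C, 1O, 1F → 0 + 1 + 1 = +2
C3: 2C, 2H → 0 − 2 = -2
C4: 2C, 1Cl, 1I → 0 + 1 + 1 = +2
C5: 2C, 1O, 1F → 0 + 1 + 1 = +2
C6: 1C, 3H → 0 − 3 = -3
The lowest value is -3.

-3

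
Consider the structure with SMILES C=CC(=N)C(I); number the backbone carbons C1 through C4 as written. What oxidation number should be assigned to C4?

-1

C4 has one bond to C (0), one bond to H (-1), one bond to I (+1), one bond to H (-1).
Oxidation state = 0 − 1 + 1 − 1 = -1.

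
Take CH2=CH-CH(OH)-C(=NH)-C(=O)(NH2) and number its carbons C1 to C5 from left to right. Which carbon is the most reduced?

Count +1 for every bond to an atom more electronegative than carbon and −1 for every bond to one less electronegative; C–C bonds are 0. Tallying each carbon:
C1: 2C, 2H → 0 − 2 = -2
C2: 3C, 1H → 0 − 1 = -1
C3: 2C, 1H, 1O → 0 − 1 + 1 = 0
C4: 2C, 2N → 0 + 2 = +2
C5: 1C, 2O, 1N → 0 + 2 + 1 = +3
The most reduced carbon is C1 at -2.

C1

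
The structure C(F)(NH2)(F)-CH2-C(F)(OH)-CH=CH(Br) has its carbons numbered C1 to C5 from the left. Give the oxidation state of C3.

+2

Each bond to a more electronegative atom (O, N, halogen) counts +1, each bond to a less electronegative atom (H, metal, B, Si) counts −1, and each C–C bond counts 0.
C3 has one bond to C (0), one bond to C (0), one bond to F (+1), one bond to O (+1).
Oxidation state = 0 + 0 + 1 + 1 = +2.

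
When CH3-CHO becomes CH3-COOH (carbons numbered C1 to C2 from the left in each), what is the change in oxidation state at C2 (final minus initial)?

+2

Before: C2 has 1 bond to C, 1 bond to H, 2 bonds to O → oxidation state +1.
After: C2 has 1 bond to C, 3 bonds to O → oxidation state +3.
Δ = +3 − (+1) = +2, so this is an oxidation at C2.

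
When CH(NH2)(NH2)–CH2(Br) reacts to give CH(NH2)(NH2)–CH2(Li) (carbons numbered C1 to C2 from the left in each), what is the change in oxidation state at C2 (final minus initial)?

-2

Before: C2 has 1 bond to C, 2 bonds to H, 1 bond to Br → oxidation state -1.
After: C2 has 1 bond to C, 2 bonds to H, 1 bond to Li → oxidation state -3.
Δ = -3 − (-1) = -2, so this is a reduction at C2.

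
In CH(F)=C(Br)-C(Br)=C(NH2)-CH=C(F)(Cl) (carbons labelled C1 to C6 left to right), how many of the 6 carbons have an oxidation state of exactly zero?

1

Tallying each carbon's bonds:
C1: 2C, 1H, 1F → 0 − 1 + 1 = 0
C2: 3C, 1Br → 0 + 1 = +1
C3: 3C, 1Br → 0 + 1 = +1
C4: 3C, 1N → 0 + 1 = +1
C5: 3C, 1H → 0 − 1 = -1
C6: 2C, 1F, 1Cl → 0 + 1 + 1 = +2
1 carbon (C1) meets the condition.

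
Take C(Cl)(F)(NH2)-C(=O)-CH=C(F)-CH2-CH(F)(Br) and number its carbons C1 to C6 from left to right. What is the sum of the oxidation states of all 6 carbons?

+4

Tallying each carbon's bonds:
C1: 1C, 1N, 1F, 1Cl → 0 + 1 + 1 + 1 = +3
C2: 2C, 2O → 0 + 2 = +2
C3: 3C, 1H → 0 − 1 = -1
C4: 3C, 1F → 0 + 1 = +1
C5: 2C, 2H → 0 − 2 = -2
C6: 1C, 1H, 1F, 1Br → 0 − 1 + 1 + 1 = +1
Sum = +3 + 2 − 1 + 1 − 2 + 1 = +4.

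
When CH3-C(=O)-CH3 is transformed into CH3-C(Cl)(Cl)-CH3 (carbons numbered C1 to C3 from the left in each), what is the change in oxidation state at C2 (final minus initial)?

0

Before: C2 has 2 bonds to C, 2 bonds to O → oxidation state +2.
After: C2 has 2 bonds to C, 2 bonds to Cl → oxidation state +2.
Δ = +2 − (+2) = 0, so no net redox change at C2.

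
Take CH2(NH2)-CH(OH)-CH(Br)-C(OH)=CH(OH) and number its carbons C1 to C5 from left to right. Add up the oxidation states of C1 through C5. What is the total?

0

Tallying each carbon's bonds:
C1: 1C, 2H, 1N → 0 − 2 + 1 = -1
C2: 2C, 1H, 1O → 0 − 1 + 1 = 0
C3: 2C, 1H, 1Br → 0 − 1 + 1 = 0
C4: 3C, 1O → 0 + 1 = +1
C5: 2C, 1H, 1O → 0 − 1 + 1 = 0
Sum = -1 + 0 + 0 + 1 + 0 = 0.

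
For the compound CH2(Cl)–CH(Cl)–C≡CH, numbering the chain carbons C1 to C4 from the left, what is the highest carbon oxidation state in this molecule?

0

Tallying each carbon's bonds:
C1: 1C, 2H, 1Cl → 0 − 2 + 1 = -1
C2: 2C, 1H, 1Cl → 0 − 1 + 1 = 0
C3: 4C → 0 = 0
C4: 3C, 1H → 0 − 1 = -1
The highest value is 0.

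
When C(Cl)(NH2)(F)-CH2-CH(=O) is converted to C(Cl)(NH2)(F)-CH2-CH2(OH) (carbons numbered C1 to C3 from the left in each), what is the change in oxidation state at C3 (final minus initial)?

-2

Before: C3 has 1 bond to C, 1 bond to H, 2 bonds to O → oxidation state +1.
After: C3 has 1 bond to C, 2 bonds to H, 1 bond to O → oxidation state -1.
Δ = -1 − (+1) = -2, so this is a reduction at C3.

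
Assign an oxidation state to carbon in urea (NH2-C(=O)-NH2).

+4

Assign +1 per bond to O/N/halogen, −1 per bond to H or an electropositive element, and 0 per bond to carbon.
The carbon has one bond to N (+1), a double bond to O (2×+1 = +2), one bond to N (+1).
Oxidation state = +1 + 2 + 1 = +4.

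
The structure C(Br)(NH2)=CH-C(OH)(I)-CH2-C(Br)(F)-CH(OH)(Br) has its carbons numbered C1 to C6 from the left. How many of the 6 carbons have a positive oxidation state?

Bonds to more-electronegative neighbours contribute +1 each, bonds to H or metals contribute −1 each, and C–C bonds contribute 0. Tallying each carbon:
C1: 2C, 1N, 1Br → 0 + 1 + 1 = +2
C2: 3C, 1H → 0 − 1 = -1
C3: 2C, 1O, 1I → 0 + 1 + 1 = +2
C4: 2C, 2H → 0 − 2 = -2
C5: 2C, 1F, 1Br → 0 + 1 + 1 = +2
C6: 1C, 1H, 1O, 1Br → 0 − 1 + 1 + 1 = +1
4 carbons (C1, C3, C5, C6) meet the condition.

4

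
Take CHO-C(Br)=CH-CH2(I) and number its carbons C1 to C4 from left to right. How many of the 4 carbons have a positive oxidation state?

2

Bonds to more-electronegative neighbours contribute +1 each, bonds to H or metals contribute −1 each, and C–C bonds contribute 0. Tallying each carbon:
C1: 1C, 1H, 2O → 0 − 1 + 2 = +1
C2: 3C, 1Br → 0 + 1 = +1
C3: 3C, 1H → 0 − 1 = -1
C4: 1C, 2H, 1I → 0 − 2 + 1 = -1
2 carbons (C1, C2) meet the condition.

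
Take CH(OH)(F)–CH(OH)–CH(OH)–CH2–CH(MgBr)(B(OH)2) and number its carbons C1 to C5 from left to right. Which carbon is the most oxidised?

C1

Tallying each carbon's bonds:
C1: 1C, 1H, 1O, 1F → 0 − 1 + 1 + 1 = +1
C2: 2C, 1H, 1O → 0 − 1 + 1 = 0
C3: 2C, 1H, 1O → 0 − 1 + 1 = 0
C4: 2C, 2H → 0 − 2 = -2
C5: 1C, 1H, 1Mg, 1B → 0 − 1 − 1 − 1 = -3
The most oxidised carbon is C1 at +1.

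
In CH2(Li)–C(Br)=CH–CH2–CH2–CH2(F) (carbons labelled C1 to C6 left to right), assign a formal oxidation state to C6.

-1

Count +1 for every bond to an atom more electronegative than carbon and −1 for every bond to one less electronegative; C–C bonds are 0.
C6 has one bond to C (0), one bond to H (-1), one bond to F (+1), one bond to H (-1).
Oxidation state = 0 − 1 + 1 − 1 = -1.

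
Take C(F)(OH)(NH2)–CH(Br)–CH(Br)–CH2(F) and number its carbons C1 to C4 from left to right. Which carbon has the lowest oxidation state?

C4

Tallying each carbon's bonds:
C1: 1C, 1O, 1N, 1F → 0 + 1 + 1 + 1 = +3
C2: 2C, 1H, 1Br → 0 − 1 + 1 = 0
C3: 2C, 1H, 1Br → 0 − 1 + 1 = 0
C4: 1C, 2H, 1F → 0 − 2 + 1 = -1
The most reduced carbon is C4 at -1.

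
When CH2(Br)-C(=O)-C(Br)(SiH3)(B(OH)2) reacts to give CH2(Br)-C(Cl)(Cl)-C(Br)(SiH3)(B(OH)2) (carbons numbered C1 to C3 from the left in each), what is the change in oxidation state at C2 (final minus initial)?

Before: C2 has 2 bonds to C, 2 bonds to O → oxidation state +2.
After: C2 has 2 bonds to C, 2 bonds to Cl → oxidation state +2.
Δ = +2 − (+2) = 0, so no net redox change at C2.

0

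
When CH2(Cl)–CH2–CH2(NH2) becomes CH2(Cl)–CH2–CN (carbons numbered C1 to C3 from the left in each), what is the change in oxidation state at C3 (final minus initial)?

+4

Before: C3 has 1 bond to C, 2 bonds to H, 1 bond to N → oxidation state -1.
After: C3 has 1 bond to C, 3 bonds to N → oxidation state +3.
Δ = +3 − (-1) = +4, so this is an oxidation at C3.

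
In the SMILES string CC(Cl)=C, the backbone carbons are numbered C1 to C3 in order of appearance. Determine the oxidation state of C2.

Each bond to a more electronegative atom (O, N, halogen) counts +1, each bond to a less electronegative atom (H, metal, B, Si) counts −1, and each C–C bond counts 0.
C2 has one bond to C (0), a double bond to C (2×0 = 0), one bond to Cl (+1).
Oxidation state = 0 + 0 + 1 = +1.

+1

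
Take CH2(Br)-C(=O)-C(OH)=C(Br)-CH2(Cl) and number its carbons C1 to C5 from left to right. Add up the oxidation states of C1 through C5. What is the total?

Count +1 for every bond to an atom more electronegative than carbon and −1 for every bond to one less electronegative; C–C bonds are 0. Tallying each carbon:
C1: 1C, 2H, 1Br → 0 − 2 + 1 = -1
C2: 2C, 2O → 0 + 2 = +2
C3: 3C, 1O → 0 + 1 = +1
C4: 3C, 1Br → 0 + 1 = +1
C5: 1C, 2H, 1Cl → 0 − 2 + 1 = -1
Sum = -1 + 2 + 1 + 1 − 1 = +2.

+2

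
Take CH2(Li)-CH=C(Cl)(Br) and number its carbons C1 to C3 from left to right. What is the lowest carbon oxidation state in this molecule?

-3

Each bond to a more electronegative atom (O, N, halogen) counts +1, each bond to a less electronegative atom (H, metal, B, Si) counts −1, and each C–C bond counts 0. Tallying each carbon:
C1: 1C, 2H, 1Li → 0 − 2 − 1 = -3
C2: 3C, 1H → 0 − 1 = -1
C3: 2C, 1Cl, 1Br → 0 + 1 + 1 = +2
The lowest value is -3.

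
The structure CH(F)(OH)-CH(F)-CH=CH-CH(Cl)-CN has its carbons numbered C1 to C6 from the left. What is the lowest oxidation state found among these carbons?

-1

Tallying each carbon's bonds:
C1: 1C, 1H, 1O, 1F → 0 − 1 + 1 + 1 = +1
C2: 2C, 1H, 1F → 0 − 1 + 1 = 0
C3: 3C, 1H → 0 − 1 = -1
C4: 3C, 1H → 0 − 1 = -1
C5: 2C, 1H, 1Cl → 0 − 1 + 1 = 0
C6: 1C, 3N → 0 + 3 = +3
The lowest value is -1.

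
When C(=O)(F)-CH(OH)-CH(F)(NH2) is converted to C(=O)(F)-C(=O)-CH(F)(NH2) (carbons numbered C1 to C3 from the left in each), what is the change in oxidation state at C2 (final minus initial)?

+2

Before: C2 has 2 bonds to C, 1 bond to H, 1 bond to O → oxidation state 0.
After: C2 has 2 bonds to C, 2 bonds to O → oxidation state +2.
Δ = +2 − (0) = +2, so this is an oxidation at C2.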